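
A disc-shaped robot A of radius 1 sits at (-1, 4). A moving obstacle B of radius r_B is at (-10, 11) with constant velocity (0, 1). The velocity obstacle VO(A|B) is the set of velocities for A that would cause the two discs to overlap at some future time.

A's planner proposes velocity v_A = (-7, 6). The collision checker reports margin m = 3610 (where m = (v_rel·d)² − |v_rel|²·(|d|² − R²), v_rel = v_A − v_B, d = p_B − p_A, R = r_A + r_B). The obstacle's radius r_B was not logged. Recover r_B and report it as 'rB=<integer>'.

m = 3610
d = (-9, 7);  v_rel = (-7, 5),  |v_rel|² = 74
v_rel×d = (-7)·(7) − (5)·(-9) = -4
since m = R²·74 − (-4)²:  R² = (16 + 3610) / 74 = 49
R = √49 = 7  ⇒  r_B = 7 − 1 = 6

rB=6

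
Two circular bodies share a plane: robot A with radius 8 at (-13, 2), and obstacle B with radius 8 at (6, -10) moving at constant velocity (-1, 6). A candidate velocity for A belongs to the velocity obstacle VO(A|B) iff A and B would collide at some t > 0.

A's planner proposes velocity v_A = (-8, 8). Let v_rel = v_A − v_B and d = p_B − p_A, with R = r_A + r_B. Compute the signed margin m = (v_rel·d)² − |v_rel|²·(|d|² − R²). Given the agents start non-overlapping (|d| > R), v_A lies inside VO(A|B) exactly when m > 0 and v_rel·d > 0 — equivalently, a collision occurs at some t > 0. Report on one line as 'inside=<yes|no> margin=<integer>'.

d = (19, -12),  |d|² = 505;  R = 8+8 = 16,  c = 505−16² = 249
v_rel = (-7, 2),  |v_rel|² = 53;  v_rel·d = (-7)·(19) + (2)·(-12) = -157
53·t² + 314·t + 249 = 0  ⇒  m = (-157)² − 53·249 = 11452
m = 11452 > 0,  v_rel·d = -157 < 0  ⇒  outside

inside=no margin=11452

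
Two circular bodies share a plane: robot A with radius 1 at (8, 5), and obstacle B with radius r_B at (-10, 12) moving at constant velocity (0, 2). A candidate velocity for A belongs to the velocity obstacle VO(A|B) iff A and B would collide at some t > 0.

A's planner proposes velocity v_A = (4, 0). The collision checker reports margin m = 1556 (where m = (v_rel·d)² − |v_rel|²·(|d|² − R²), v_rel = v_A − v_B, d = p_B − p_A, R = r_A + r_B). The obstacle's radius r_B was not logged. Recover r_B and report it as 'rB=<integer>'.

m = 1556
d = (-18, 7);  v_rel = (4, -2),  |v_rel|² = 20
v_rel×d = (4)·(7) − (-2)·(-18) = -8
since m = R²·20 − (-8)²:  R² = (64 + 1556) / 20 = 81
R = √81 = 9  ⇒  r_B = 9 − 1 = 8

rB=8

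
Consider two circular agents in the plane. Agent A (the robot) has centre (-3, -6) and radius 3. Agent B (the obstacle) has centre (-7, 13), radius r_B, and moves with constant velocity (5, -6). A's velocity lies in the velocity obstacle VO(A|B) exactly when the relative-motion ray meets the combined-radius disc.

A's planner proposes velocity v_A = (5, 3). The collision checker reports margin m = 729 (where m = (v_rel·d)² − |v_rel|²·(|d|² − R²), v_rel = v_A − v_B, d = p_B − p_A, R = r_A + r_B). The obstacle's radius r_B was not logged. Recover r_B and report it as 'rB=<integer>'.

m = 729
d = (-4, 19);  v_rel = (0, 9),  |v_rel|² = 81
v_rel×d = (0)·(19) − (9)·(-4) = 36
since m = R²·81 − 36²:  R² = (1296 + 729) / 81 = 25
R = √25 = 5  ⇒  r_B = 5 − 3 = 2

rB=2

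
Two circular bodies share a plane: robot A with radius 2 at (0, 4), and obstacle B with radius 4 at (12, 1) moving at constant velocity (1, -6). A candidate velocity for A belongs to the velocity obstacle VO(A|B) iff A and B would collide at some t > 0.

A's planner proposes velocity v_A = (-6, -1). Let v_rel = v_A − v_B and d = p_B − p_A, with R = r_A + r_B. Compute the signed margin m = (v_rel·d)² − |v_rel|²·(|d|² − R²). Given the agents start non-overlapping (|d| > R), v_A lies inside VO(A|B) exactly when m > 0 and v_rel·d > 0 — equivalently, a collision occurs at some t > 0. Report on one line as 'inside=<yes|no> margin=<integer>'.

d = (12, -3),  |d|² = 153;  R = 2+4 = 6,  c = 153−6² = 117
v_rel = (-7, 5),  |v_rel|² = 74;  v_rel·d = (-7)·(12) + (5)·(-3) = -99
74·t² + 198·t + 117 = 0  ⇒  m = (-99)² − 74·117 = 1143
m = 1143 > 0,  v_rel·d = -99 < 0  ⇒  outside

inside=no margin=1143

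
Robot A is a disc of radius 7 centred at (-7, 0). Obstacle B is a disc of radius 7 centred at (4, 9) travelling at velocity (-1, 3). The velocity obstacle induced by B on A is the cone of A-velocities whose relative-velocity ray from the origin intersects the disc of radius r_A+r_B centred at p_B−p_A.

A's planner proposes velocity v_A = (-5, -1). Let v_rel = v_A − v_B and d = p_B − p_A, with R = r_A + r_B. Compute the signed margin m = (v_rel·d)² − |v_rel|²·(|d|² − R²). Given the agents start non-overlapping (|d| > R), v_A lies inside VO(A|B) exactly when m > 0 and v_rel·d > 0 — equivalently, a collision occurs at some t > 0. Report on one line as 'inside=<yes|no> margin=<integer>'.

d = (11, 9),  |d|² = 202;  R = 7+7 = 14,  c = 202−14² = 6
v_rel = (-4, -4),  |v_rel|² = 32;  v_rel·d = (-4)·(11) + (-4)·(9) = -80
32·t² + 160·t + 6 = 0  ⇒  m = (-80)² − 32·6 = 6208
m = 6208 > 0,  v_rel·d = -80 < 0  ⇒  outside

inside=no margin=6208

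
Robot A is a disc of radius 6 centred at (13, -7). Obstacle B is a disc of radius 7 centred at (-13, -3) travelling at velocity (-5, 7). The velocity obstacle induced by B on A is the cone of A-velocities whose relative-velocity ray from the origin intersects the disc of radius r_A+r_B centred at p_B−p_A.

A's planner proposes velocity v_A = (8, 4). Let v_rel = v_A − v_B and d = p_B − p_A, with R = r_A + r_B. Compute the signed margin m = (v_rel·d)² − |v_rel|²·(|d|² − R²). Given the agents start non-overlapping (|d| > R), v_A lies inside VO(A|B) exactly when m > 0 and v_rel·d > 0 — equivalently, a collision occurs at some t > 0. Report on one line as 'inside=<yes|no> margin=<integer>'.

d = (-26, 4),  |d|² = 692;  R = 6+7 = 13,  c = 692−13² = 523
v_rel = (13, -3),  |v_rel|² = 178;  v_rel·d = (13)·(-26) + (-3)·(4) = -350
178·t² + 700·t + 523 = 0  ⇒  m = (-350)² − 178·523 = 29406
m = 29406 > 0,  v_rel·d = -350 < 0  ⇒  outside

inside=no margin=29406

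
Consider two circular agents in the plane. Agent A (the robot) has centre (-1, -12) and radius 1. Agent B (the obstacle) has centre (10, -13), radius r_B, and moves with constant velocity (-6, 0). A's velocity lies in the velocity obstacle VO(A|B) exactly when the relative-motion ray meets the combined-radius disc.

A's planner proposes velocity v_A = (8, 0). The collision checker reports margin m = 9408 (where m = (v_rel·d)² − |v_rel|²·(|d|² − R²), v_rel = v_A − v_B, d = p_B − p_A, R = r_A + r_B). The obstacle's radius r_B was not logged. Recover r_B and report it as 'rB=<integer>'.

m = 9408
d = (11, -1);  v_rel = (14, 0),  |v_rel|² = 196
v_rel×d = (14)·(-1) − (0)·(11) = -14
since m = R²·196 − (-14)²:  R² = (196 + 9408) / 196 = 49
R = √49 = 7  ⇒  r_B = 7 − 1 = 6

rB=6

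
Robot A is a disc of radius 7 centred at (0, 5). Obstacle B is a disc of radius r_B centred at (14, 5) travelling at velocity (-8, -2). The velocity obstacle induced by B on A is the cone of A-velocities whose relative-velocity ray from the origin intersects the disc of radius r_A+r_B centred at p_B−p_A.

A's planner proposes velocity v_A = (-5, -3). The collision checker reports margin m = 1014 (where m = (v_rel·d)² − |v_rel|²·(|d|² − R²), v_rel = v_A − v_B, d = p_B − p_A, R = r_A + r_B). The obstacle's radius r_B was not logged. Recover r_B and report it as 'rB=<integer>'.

m = 1014
d = (14, 0);  v_rel = (3, -1),  |v_rel|² = 10
v_rel×d = (3)·(0) − (-1)·(14) = 14
since m = R²·10 − 14²:  R² = (196 + 1014) / 10 = 121
R = √121 = 11  ⇒  r_B = 11 − 7 = 4

rB=4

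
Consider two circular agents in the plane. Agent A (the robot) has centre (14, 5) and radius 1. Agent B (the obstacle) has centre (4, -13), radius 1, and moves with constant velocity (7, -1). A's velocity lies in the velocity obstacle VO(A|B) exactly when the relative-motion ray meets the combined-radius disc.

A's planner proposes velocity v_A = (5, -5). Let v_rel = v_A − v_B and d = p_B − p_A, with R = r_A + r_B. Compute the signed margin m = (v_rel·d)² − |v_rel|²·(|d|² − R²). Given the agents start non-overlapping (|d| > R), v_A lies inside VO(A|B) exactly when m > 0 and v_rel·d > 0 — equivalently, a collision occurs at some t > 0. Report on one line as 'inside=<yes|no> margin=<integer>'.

d = (-10, -18),  |d|² = 424;  R = 1+1 = 2,  c = 424−2² = 420
v_rel = (-2, -4),  |v_rel|² = 20;  v_rel·d = (-2)·(-10) + (-4)·(-18) = 92
20·t² − 184·t + 420 = 0  ⇒  m = 92² − 20·420 = 64
m = 64 > 0,  v_rel·d = 92 > 0  ⇒  inside

inside=yes margin=64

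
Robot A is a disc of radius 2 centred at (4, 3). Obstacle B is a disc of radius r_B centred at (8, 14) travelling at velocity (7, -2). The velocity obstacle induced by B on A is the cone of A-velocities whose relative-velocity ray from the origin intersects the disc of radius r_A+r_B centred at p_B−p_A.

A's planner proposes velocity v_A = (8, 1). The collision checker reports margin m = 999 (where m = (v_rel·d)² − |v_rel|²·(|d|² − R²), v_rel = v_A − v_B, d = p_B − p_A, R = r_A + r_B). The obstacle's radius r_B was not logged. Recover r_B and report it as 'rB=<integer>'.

m = 999
d = (4, 11);  v_rel = (1, 3),  |v_rel|² = 10
v_rel×d = (1)·(11) − (3)·(4) = -1
since m = R²·10 − (-1)²:  R² = (1 + 999) / 10 = 100
R = √100 = 10  ⇒  r_B = 10 − 2 = 8

rB=8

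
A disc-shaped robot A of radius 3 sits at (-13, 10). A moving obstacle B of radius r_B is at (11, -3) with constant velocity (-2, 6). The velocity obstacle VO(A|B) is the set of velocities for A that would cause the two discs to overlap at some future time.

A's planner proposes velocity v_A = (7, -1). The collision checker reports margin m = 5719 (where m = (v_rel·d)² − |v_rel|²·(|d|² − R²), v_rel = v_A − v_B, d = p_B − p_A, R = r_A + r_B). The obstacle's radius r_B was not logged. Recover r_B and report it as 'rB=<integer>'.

m = 5719
d = (24, -13);  v_rel = (9, -7),  |v_rel|² = 130
v_rel×d = (9)·(-13) − (-7)·(24) = 51
since m = R²·130 − 51²:  R² = (2601 + 5719) / 130 = 64
R = √64 = 8  ⇒  r_B = 8 − 3 = 5

rB=5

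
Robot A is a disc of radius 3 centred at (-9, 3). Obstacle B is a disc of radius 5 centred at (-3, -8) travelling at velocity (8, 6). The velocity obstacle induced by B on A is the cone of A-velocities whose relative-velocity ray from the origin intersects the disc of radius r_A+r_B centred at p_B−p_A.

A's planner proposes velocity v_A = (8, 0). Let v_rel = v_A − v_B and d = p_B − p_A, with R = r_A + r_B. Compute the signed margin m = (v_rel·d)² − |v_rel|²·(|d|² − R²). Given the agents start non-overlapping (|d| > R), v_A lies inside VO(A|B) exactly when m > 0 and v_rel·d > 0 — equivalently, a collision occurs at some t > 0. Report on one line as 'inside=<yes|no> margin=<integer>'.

d = (6, -11),  |d|² = 157;  R = 3+5 = 8,  c = 157−8² = 93
v_rel = (0, -6),  |v_rel|² = 36;  v_rel·d = (0)·(6) + (-6)·(-11) = 66
36·t² − 132·t + 93 = 0  ⇒  m = 66² − 36·93 = 1008
m = 1008 > 0,  v_rel·d = 66 > 0  ⇒  inside

inside=yes margin=1008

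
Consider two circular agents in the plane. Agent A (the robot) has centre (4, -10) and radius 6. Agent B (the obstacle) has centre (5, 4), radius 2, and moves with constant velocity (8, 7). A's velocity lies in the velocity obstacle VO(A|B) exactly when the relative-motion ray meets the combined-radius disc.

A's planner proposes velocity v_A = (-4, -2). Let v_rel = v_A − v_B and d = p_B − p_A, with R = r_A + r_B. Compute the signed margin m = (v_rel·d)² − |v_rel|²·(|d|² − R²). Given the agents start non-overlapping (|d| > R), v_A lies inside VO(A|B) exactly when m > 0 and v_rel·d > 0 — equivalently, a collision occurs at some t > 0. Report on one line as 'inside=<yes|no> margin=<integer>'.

d = (1, 14),  |d|² = 197;  R = 6+2 = 8,  c = 197−8² = 133
v_rel = (-12, -9),  |v_rel|² = 225;  v_rel·d = (-12)·(1) + (-9)·(14) = -138
225·t² + 276·t + 133 = 0  ⇒  m = (-138)² − 225·133 = -10881
m = -10881 < 0,  v_rel·d = -138 < 0  ⇒  outside

inside=no margin=-10881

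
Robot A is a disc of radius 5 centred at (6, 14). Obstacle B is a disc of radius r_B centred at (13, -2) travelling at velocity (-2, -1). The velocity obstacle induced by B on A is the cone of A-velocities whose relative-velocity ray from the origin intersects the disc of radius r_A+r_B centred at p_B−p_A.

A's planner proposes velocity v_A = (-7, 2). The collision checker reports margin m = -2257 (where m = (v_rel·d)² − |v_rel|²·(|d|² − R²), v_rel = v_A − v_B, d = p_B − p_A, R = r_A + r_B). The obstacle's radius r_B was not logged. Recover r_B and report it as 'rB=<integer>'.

m = -2257
d = (7, -16);  v_rel = (-5, 3),  |v_rel|² = 34
v_rel×d = (-5)·(-16) − (3)·(7) = 59
since m = R²·34 − 59²:  R² = (3481 + -2257) / 34 = 36
R = √36 = 6  ⇒  r_B = 6 − 5 = 1

rB=1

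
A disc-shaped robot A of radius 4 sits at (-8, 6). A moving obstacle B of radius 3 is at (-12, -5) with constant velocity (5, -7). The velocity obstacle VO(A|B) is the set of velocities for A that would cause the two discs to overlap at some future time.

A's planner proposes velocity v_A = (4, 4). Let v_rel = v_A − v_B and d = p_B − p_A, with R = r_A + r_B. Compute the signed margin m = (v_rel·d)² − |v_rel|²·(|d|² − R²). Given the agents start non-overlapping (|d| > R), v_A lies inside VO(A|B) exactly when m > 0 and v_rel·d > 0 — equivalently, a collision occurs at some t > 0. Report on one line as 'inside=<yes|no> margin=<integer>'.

d = (-4, -11),  |d|² = 137;  R = 4+3 = 7,  c = 137−7² = 88
v_rel = (-1, 11),  |v_rel|² = 122;  v_rel·d = (-1)·(-4) + (11)·(-11) = -117
122·t² + 234·t + 88 = 0  ⇒  m = (-117)² − 122·88 = 2953
m = 2953 > 0,  v_rel·d = -117 < 0  ⇒  outside

inside=no margin=2953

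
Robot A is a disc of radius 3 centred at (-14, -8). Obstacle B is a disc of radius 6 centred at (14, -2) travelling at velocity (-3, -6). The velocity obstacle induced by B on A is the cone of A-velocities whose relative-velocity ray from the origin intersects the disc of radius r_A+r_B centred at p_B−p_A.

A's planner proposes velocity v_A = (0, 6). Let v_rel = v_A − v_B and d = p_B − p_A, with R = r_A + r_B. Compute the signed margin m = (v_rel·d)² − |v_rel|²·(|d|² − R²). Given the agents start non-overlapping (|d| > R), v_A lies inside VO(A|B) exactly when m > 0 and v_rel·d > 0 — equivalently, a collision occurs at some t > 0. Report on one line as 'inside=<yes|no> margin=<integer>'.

d = (28, 6),  |d|² = 820;  R = 3+6 = 9,  c = 820−9² = 739
v_rel = (3, 12),  |v_rel|² = 153;  v_rel·d = (3)·(28) + (12)·(6) = 156
153·t² − 312·t + 739 = 0  ⇒  m = 156² − 153·739 = -88731
m = -88731 < 0,  v_rel·d = 156 > 0  ⇒  outside

inside=no margin=-88731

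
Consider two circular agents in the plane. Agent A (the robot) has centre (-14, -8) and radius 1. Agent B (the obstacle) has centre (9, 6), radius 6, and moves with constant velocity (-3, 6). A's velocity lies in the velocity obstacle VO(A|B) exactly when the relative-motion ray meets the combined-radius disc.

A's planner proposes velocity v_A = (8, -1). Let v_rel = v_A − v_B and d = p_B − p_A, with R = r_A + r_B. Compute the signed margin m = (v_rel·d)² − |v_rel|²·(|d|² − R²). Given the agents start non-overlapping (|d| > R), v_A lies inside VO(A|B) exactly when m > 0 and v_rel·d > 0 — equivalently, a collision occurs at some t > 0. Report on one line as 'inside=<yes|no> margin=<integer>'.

d = (23, 14),  |d|² = 725;  R = 1+6 = 7,  c = 725−7² = 676
v_rel = (11, -7),  |v_rel|² = 170;  v_rel·d = (11)·(23) + (-7)·(14) = 155
170·t² − 310·t + 676 = 0  ⇒  m = 155² − 170·676 = -90895
m = -90895 < 0,  v_rel·d = 155 > 0  ⇒  outside

inside=no margin=-90895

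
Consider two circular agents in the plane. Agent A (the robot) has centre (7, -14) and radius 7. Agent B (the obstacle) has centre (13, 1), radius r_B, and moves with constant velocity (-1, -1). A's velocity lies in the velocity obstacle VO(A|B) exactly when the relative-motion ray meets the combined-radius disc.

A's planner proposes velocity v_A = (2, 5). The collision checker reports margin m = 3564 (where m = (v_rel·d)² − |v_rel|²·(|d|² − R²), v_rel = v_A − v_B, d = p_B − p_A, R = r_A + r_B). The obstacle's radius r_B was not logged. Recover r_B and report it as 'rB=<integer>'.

m = 3564
d = (6, 15);  v_rel = (3, 6),  |v_rel|² = 45
v_rel×d = (3)·(15) − (6)·(6) = 9
since m = R²·45 − 9²:  R² = (81 + 3564) / 45 = 81
R = √81 = 9  ⇒  r_B = 9 − 7 = 2

rB=2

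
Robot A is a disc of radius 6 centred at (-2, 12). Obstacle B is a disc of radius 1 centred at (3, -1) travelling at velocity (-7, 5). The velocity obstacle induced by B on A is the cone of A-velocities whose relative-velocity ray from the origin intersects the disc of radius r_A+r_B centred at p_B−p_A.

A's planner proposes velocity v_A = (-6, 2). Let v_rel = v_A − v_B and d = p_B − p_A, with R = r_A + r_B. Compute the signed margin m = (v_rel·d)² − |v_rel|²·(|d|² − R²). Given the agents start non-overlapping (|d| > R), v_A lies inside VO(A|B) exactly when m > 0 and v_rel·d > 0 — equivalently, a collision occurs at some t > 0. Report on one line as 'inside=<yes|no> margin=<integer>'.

d = (5, -13),  |d|² = 194;  R = 6+1 = 7,  c = 194−7² = 145
v_rel = (1, -3),  |v_rel|² = 10;  v_rel·d = (1)·(5) + (-3)·(-13) = 44
10·t² − 88·t + 145 = 0  ⇒  m = 44² − 10·145 = 486
m = 486 > 0,  v_rel·d = 44 > 0  ⇒  inside

inside=yes margin=486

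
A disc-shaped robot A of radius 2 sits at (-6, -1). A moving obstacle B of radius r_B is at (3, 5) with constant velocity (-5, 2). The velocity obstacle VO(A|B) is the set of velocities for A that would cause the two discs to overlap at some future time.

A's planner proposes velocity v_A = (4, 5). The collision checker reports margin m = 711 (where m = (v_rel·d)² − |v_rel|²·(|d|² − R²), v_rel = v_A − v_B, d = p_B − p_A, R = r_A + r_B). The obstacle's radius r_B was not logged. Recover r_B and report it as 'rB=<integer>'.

m = 711
d = (9, 6);  v_rel = (9, 3),  |v_rel|² = 90
v_rel×d = (9)·(6) − (3)·(9) = 27
since m = R²·90 − 27²:  R² = (729 + 711) / 90 = 16
R = √16 = 4  ⇒  r_B = 4 − 2 = 2

rB=2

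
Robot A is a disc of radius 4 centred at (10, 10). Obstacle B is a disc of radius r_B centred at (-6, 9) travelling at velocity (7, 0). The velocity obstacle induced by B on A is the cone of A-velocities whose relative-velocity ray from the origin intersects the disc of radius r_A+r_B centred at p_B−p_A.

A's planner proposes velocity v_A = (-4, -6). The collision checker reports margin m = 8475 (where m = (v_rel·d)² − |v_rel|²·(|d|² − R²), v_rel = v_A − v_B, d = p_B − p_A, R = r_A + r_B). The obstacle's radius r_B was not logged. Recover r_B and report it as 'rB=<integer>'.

m = 8475
d = (-16, -1);  v_rel = (-11, -6),  |v_rel|² = 157
v_rel×d = (-11)·(-1) − (-6)·(-16) = -85
since m = R²·157 − (-85)²:  R² = (7225 + 8475) / 157 = 100
R = √100 = 10  ⇒  r_B = 10 − 4 = 6

rB=6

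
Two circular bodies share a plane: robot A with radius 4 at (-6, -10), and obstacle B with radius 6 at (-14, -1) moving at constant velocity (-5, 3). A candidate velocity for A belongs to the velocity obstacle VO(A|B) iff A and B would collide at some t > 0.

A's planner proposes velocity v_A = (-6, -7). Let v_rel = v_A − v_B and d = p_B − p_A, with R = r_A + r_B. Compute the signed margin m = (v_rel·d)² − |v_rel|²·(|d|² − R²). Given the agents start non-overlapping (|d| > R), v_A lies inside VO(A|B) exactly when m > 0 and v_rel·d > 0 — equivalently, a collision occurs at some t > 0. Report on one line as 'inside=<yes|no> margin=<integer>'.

d = (-8, 9),  |d|² = 145;  R = 4+6 = 10,  c = 145−10² = 45
v_rel = (-1, -10),  |v_rel|² = 101;  v_rel·d = (-1)·(-8) + (-10)·(9) = -82
101·t² + 164·t + 45 = 0  ⇒  m = (-82)² − 101·45 = 2179
m = 2179 > 0,  v_rel·d = -82 < 0  ⇒  outside

inside=no margin=2179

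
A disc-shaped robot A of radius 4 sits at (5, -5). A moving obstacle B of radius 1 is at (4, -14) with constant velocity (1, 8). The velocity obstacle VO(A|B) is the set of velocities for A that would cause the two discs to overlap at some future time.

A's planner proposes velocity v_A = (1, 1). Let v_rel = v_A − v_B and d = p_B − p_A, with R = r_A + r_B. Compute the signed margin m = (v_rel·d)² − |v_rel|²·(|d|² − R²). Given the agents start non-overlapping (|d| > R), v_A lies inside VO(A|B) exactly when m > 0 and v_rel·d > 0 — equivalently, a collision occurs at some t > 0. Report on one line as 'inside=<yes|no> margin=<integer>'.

d = (-1, -9),  |d|² = 82;  R = 4+1 = 5,  c = 82−5² = 57
v_rel = (0, -7),  |v_rel|² = 49;  v_rel·d = (0)·(-1) + (-7)·(-9) = 63
49·t² − 126·t + 57 = 0  ⇒  m = 63² − 49·57 = 1176
m = 1176 > 0,  v_rel·d = 63 > 0  ⇒  inside

inside=yes margin=1176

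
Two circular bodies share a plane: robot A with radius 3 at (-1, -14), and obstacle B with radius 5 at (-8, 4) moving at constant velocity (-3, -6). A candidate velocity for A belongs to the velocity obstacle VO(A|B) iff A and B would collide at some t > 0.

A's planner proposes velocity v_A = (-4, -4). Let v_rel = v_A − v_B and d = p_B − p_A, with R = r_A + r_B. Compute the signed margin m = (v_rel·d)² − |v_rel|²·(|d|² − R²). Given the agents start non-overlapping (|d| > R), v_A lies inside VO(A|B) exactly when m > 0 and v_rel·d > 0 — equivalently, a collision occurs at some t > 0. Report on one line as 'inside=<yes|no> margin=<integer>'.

d = (-7, 18),  |d|² = 373;  R = 3+5 = 8,  c = 373−8² = 309
v_rel = (-1, 2),  |v_rel|² = 5;  v_rel·d = (-1)·(-7) + (2)·(18) = 43
5·t² − 86·t + 309 = 0  ⇒  m = 43² − 5·309 = 304
m = 304 > 0,  v_rel·d = 43 > 0  ⇒  inside

inside=yes margin=304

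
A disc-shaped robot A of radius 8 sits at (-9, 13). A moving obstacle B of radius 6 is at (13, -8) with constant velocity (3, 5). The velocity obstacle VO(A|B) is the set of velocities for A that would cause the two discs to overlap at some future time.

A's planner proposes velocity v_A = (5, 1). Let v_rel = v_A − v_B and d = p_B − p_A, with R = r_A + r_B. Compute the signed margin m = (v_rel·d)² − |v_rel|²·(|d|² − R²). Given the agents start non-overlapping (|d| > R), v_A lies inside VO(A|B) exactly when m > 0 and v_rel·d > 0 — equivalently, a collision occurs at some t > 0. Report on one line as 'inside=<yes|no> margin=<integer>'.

d = (22, -21),  |d|² = 925;  R = 8+6 = 14,  c = 925−14² = 729
v_rel = (2, -4),  |v_rel|² = 20;  v_rel·d = (2)·(22) + (-4)·(-21) = 128
20·t² − 256·t + 729 = 0  ⇒  m = 128² − 20·729 = 1804
m = 1804 > 0,  v_rel·d = 128 > 0  ⇒  inside

inside=yes margin=1804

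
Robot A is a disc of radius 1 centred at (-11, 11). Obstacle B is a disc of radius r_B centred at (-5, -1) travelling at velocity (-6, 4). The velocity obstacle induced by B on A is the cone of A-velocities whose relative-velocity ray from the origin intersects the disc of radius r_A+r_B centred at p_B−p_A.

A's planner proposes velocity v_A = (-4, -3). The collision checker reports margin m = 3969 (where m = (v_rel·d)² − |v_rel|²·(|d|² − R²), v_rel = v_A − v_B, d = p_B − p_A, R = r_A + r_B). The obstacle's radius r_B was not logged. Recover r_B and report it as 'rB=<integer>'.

m = 3969
d = (6, -12);  v_rel = (2, -7),  |v_rel|² = 53
v_rel×d = (2)·(-12) − (-7)·(6) = 18
since m = R²·53 − 18²:  R² = (324 + 3969) / 53 = 81
R = √81 = 9  ⇒  r_B = 9 − 1 = 8

rB=8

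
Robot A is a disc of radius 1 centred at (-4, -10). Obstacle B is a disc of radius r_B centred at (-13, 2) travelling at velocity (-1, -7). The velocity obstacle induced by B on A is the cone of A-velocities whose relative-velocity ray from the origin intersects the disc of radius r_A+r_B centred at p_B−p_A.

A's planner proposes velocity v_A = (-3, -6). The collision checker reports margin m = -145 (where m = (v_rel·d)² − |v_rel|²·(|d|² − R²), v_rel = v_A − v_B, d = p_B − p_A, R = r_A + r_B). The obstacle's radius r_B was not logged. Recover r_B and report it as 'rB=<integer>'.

m = -145
d = (-9, 12);  v_rel = (-2, 1),  |v_rel|² = 5
v_rel×d = (-2)·(12) − (1)·(-9) = -15
since m = R²·5 − (-15)²:  R² = (225 + -145) / 5 = 16
R = √16 = 4  ⇒  r_B = 4 − 1 = 3

rB=3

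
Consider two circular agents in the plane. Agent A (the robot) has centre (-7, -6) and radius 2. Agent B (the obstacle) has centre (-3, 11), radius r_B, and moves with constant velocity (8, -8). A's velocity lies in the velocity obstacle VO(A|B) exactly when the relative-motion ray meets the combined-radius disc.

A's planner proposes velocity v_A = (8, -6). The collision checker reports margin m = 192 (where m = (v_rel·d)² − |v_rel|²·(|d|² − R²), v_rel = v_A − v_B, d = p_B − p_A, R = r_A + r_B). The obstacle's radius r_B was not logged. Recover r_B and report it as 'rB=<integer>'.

m = 192
d = (4, 17);  v_rel = (0, 2),  |v_rel|² = 4
v_rel×d = (0)·(17) − (2)·(4) = -8
since m = R²·4 − (-8)²:  R² = (64 + 192) / 4 = 64
R = √64 = 8  ⇒  r_B = 8 − 2 = 6

rB=6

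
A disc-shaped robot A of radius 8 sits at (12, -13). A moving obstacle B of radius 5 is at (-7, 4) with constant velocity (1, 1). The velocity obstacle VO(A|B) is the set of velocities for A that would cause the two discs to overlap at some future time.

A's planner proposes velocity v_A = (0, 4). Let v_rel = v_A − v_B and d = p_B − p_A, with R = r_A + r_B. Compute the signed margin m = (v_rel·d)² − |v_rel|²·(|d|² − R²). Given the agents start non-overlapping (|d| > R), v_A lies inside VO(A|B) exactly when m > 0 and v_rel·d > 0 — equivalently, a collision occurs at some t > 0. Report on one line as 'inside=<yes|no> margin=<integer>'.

d = (-19, 17),  |d|² = 650;  R = 8+5 = 13,  c = 650−13² = 481
v_rel = (-1, 3),  |v_rel|² = 10;  v_rel·d = (-1)·(-19) + (3)·(17) = 70
10·t² − 140·t + 481 = 0  ⇒  m = 70² − 10·481 = 90
m = 90 > 0,  v_rel·d = 70 > 0  ⇒  inside

inside=yes margin=90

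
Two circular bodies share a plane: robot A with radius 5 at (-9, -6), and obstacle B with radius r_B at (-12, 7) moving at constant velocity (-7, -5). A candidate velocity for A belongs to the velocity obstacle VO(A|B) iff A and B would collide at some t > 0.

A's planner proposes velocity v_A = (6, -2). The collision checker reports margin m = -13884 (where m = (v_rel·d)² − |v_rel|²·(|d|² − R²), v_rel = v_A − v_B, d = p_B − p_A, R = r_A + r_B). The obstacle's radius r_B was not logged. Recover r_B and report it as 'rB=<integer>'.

m = -13884
d = (-3, 13);  v_rel = (13, 3),  |v_rel|² = 178
v_rel×d = (13)·(13) − (3)·(-3) = 178
since m = R²·178 − 178²:  R² = (31684 + -13884) / 178 = 100
R = √100 = 10  ⇒  r_B = 10 − 5 = 5

rB=5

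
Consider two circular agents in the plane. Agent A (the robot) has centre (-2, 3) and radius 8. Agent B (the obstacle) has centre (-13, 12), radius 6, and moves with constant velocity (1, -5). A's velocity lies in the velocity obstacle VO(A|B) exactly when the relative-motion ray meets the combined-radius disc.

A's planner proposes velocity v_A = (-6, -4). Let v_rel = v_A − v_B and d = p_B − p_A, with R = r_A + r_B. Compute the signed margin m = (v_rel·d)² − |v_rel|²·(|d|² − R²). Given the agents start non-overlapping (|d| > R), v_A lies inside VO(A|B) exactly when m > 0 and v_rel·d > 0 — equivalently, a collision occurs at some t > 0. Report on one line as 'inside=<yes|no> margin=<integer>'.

d = (-11, 9),  |d|² = 202;  R = 8+6 = 14,  c = 202−14² = 6
v_rel = (-7, 1),  |v_rel|² = 50;  v_rel·d = (-7)·(-11) + (1)·(9) = 86
50·t² − 172·t + 6 = 0  ⇒  m = 86² − 50·6 = 7096
m = 7096 > 0,  v_rel·d = 86 > 0  ⇒  inside

inside=yes margin=7096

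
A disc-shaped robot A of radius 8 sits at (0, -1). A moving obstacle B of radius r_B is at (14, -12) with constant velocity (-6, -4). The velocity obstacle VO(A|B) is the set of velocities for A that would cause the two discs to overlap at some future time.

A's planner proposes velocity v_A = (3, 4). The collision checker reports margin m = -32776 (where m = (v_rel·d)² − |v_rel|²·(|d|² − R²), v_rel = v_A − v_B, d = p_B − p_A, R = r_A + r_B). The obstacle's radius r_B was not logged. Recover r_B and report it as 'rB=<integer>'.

m = -32776
d = (14, -11);  v_rel = (9, 8),  |v_rel|² = 145
v_rel×d = (9)·(-11) − (8)·(14) = -211
since m = R²·145 − (-211)²:  R² = (44521 + -32776) / 145 = 81
R = √81 = 9  ⇒  r_B = 9 − 8 = 1

rB=1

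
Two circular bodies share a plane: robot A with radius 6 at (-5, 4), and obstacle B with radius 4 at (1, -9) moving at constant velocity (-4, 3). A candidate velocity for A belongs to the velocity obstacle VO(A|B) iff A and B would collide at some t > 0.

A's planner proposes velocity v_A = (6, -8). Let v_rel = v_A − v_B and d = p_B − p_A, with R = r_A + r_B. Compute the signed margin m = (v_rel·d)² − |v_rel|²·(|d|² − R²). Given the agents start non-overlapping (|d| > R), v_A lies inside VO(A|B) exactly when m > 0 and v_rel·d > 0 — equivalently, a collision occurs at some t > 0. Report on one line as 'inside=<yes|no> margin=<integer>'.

d = (6, -13),  |d|² = 205;  R = 6+4 = 10,  c = 205−10² = 105
v_rel = (10, -11),  |v_rel|² = 221;  v_rel·d = (10)·(6) + (-11)·(-13) = 203
221·t² − 406·t + 105 = 0  ⇒  m = 203² − 221·105 = 18004
m = 18004 > 0,  v_rel·d = 203 > 0  ⇒  inside

inside=yes margin=18004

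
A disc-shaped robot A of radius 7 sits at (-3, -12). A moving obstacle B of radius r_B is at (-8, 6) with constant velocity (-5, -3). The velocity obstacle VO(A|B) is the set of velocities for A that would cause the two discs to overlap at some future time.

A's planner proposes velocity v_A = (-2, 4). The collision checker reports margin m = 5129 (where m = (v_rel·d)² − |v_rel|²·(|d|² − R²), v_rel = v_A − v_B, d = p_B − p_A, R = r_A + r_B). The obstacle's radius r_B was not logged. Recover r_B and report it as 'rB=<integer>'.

m = 5129
d = (-5, 18);  v_rel = (3, 7),  |v_rel|² = 58
v_rel×d = (3)·(18) − (7)·(-5) = 89
since m = R²·58 − 89²:  R² = (7921 + 5129) / 58 = 225
R = √225 = 15  ⇒  r_B = 15 − 7 = 8

rB=8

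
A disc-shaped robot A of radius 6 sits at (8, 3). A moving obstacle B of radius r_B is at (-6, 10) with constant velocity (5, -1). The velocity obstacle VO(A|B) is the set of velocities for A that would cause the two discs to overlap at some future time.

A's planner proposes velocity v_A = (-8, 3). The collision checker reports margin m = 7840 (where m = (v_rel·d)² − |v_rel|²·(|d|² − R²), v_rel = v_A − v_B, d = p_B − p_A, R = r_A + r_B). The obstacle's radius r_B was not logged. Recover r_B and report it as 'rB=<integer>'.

m = 7840
d = (-14, 7);  v_rel = (-13, 4),  |v_rel|² = 185
v_rel×d = (-13)·(7) − (4)·(-14) = -35
since m = R²·185 − (-35)²:  R² = (1225 + 7840) / 185 = 49
R = √49 = 7  ⇒  r_B = 7 − 6 = 1

rB=1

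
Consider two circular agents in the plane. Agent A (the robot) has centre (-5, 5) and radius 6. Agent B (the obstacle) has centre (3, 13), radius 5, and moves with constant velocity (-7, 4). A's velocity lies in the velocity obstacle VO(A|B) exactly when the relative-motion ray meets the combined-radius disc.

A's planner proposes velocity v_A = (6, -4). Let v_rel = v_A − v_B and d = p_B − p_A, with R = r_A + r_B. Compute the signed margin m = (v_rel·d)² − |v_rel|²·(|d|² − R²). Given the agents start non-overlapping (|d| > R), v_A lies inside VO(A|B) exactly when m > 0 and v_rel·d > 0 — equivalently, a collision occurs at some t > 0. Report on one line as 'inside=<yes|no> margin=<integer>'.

d = (8, 8),  |d|² = 128;  R = 6+5 = 11,  c = 128−11² = 7
v_rel = (13, -8),  |v_rel|² = 233;  v_rel·d = (13)·(8) + (-8)·(8) = 40
233·t² − 80·t + 7 = 0  ⇒  m = 40² − 233·7 = -31
m = -31 < 0,  v_rel·d = 40 > 0  ⇒  outside

inside=no margin=-31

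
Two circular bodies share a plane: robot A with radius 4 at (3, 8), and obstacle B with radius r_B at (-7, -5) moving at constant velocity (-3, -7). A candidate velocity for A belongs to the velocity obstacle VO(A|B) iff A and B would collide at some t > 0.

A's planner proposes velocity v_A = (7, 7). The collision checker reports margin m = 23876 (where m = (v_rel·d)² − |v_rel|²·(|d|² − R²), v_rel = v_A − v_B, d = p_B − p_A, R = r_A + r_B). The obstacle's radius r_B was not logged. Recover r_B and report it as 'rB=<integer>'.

m = 23876
d = (-10, -13);  v_rel = (10, 14),  |v_rel|² = 296
v_rel×d = (10)·(-13) − (14)·(-10) = 10
since m = R²·296 − 10²:  R² = (100 + 23876) / 296 = 81
R = √81 = 9  ⇒  r_B = 9 − 4 = 5

rB=5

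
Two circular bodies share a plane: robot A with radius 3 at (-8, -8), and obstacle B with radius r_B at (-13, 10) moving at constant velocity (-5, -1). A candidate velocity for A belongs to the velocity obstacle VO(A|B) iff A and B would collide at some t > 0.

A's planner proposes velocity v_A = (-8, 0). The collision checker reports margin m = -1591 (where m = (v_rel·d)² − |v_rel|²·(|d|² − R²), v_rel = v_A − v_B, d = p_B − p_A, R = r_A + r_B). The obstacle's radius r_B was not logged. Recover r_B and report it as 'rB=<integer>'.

m = -1591
d = (-5, 18);  v_rel = (-3, 1),  |v_rel|² = 10
v_rel×d = (-3)·(18) − (1)·(-5) = -49
since m = R²·10 − (-49)²:  R² = (2401 + -1591) / 10 = 81
R = √81 = 9  ⇒  r_B = 9 − 3 = 6

rB=6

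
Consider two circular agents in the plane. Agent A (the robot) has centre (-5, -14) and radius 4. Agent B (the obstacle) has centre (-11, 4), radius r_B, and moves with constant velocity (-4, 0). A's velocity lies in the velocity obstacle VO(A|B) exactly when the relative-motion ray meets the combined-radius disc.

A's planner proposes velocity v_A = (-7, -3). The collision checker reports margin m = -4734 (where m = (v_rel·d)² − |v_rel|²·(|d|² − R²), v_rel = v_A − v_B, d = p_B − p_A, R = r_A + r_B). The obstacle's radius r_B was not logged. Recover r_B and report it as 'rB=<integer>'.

m = -4734
d = (-6, 18);  v_rel = (-3, -3),  |v_rel|² = 18
v_rel×d = (-3)·(18) − (-3)·(-6) = -72
since m = R²·18 − (-72)²:  R² = (5184 + -4734) / 18 = 25
R = √25 = 5  ⇒  r_B = 5 − 4 = 1

rB=1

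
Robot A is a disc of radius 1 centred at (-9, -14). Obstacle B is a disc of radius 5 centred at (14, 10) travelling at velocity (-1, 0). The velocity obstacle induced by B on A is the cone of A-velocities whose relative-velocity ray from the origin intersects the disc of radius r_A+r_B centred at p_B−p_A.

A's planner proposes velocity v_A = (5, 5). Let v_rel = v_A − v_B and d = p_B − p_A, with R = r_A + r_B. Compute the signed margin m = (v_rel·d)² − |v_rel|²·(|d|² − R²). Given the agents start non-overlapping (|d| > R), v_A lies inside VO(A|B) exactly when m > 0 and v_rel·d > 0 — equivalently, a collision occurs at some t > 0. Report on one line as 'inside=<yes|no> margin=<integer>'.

d = (23, 24),  |d|² = 1105;  R = 1+5 = 6,  c = 1105−6² = 1069
v_rel = (6, 5),  |v_rel|² = 61;  v_rel·d = (6)·(23) + (5)·(24) = 258
61·t² − 516·t + 1069 = 0  ⇒  m = 258² − 61·1069 = 1355
m = 1355 > 0,  v_rel·d = 258 > 0  ⇒  inside

inside=yes margin=1355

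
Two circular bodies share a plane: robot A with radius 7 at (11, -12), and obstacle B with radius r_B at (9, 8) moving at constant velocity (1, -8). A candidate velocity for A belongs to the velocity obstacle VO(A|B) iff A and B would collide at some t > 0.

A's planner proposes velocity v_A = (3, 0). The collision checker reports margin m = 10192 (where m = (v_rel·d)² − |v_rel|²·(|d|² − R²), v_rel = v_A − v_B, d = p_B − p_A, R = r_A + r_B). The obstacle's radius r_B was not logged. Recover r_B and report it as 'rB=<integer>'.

m = 10192
d = (-2, 20);  v_rel = (2, 8),  |v_rel|² = 68
v_rel×d = (2)·(20) − (8)·(-2) = 56
since m = R²·68 − 56²:  R² = (3136 + 10192) / 68 = 196
R = √196 = 14  ⇒  r_B = 14 − 7 = 7

rB=7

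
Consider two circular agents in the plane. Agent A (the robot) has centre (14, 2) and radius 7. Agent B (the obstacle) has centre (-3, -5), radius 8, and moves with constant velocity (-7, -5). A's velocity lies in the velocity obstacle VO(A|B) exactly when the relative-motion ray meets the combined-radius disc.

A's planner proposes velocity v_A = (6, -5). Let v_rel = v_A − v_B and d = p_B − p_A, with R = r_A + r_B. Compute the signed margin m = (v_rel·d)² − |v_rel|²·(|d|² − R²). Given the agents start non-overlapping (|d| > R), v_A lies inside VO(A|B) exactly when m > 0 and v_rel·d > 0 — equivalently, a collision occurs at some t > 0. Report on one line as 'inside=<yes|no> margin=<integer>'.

d = (-17, -7),  |d|² = 338;  R = 7+8 = 15,  c = 338−15² = 113
v_rel = (13, 0),  |v_rel|² = 169;  v_rel·d = (13)·(-17) + (0)·(-7) = -221
169·t² + 442·t + 113 = 0  ⇒  m = (-221)² − 169·113 = 29744
m = 29744 > 0,  v_rel·d = -221 < 0  ⇒  outside

inside=no margin=29744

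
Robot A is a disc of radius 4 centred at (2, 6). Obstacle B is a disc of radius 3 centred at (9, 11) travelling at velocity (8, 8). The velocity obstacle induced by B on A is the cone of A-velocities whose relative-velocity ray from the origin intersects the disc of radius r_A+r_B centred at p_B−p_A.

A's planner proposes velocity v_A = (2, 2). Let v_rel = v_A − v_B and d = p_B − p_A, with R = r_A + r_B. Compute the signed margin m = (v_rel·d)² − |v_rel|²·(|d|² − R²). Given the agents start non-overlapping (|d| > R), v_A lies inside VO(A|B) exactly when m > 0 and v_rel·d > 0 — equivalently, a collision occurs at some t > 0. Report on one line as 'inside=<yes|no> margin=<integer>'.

d = (7, 5),  |d|² = 74;  R = 4+3 = 7,  c = 74−7² = 25
v_rel = (-6, -6),  |v_rel|² = 72;  v_rel·d = (-6)·(7) + (-6)·(5) = -72
72·t² + 144·t + 25 = 0  ⇒  m = (-72)² − 72·25 = 3384
m = 3384 > 0,  v_rel·d = -72 < 0  ⇒  outside

inside=no margin=3384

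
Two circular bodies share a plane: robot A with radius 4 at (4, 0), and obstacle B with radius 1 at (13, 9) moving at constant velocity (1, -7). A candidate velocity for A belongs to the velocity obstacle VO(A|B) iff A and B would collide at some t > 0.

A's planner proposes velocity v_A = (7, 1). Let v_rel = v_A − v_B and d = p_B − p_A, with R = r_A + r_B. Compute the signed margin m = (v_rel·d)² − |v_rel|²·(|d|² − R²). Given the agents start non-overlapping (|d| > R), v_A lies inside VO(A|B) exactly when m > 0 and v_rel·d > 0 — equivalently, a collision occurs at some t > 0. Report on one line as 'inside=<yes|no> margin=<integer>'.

d = (9, 9),  |d|² = 162;  R = 4+1 = 5,  c = 162−5² = 137
v_rel = (6, 8),  |v_rel|² = 100;  v_rel·d = (6)·(9) + (8)·(9) = 126
100·t² − 252·t + 137 = 0  ⇒  m = 126² − 100·137 = 2176
m = 2176 > 0,  v_rel·d = 126 > 0  ⇒  inside

inside=yes margin=2176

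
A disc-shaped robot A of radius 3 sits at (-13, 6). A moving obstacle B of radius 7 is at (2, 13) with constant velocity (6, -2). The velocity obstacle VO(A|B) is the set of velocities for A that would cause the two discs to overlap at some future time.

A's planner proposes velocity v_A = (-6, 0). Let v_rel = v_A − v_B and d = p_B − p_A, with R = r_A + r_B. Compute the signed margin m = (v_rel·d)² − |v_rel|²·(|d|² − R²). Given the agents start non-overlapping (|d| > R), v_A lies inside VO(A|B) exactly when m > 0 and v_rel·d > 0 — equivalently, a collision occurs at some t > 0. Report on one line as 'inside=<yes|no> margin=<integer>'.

d = (15, 7),  |d|² = 274;  R = 3+7 = 10,  c = 274−10² = 174
v_rel = (-12, 2),  |v_rel|² = 148;  v_rel·d = (-12)·(15) + (2)·(7) = -166
148·t² + 332·t + 174 = 0  ⇒  m = (-166)² − 148·174 = 1804
m = 1804 > 0,  v_rel·d = -166 < 0  ⇒  outside

inside=no margin=1804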